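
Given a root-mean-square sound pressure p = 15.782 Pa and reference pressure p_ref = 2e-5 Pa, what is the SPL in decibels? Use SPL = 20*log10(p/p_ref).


p / p_ref = 15.782 / 2e-5 = 789100
SPL = 20 * log10(789100) = 117.94 dB


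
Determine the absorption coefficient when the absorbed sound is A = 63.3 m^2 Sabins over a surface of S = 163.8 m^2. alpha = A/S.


Absorption coefficient = absorbed power / incident power
alpha = A / S = 63.3 / 163.8 = 0.38645


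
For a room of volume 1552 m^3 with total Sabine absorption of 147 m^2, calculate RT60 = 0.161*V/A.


RT60 = 0.161 * 1552 / 147 = 1.6998 s


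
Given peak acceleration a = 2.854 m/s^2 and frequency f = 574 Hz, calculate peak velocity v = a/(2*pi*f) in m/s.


omega = 2*pi*f = 2*pi*574 = 3606.55 rad/s
v = a / omega = 2.854 / 3606.55 = 0.00079134 m/s


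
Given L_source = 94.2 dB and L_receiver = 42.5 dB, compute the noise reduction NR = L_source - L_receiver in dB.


NR = L_source - L_receiver (difference between source and receiving room levels)
NR = 94.2 - 42.5 = 51.7 dB


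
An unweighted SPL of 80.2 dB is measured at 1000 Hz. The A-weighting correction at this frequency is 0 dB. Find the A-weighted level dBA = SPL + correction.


A-weighting table: 1000 Hz -> 0 dB correction
SPL_A = SPL + correction = 80.2 + (0) = 80.2 dBA


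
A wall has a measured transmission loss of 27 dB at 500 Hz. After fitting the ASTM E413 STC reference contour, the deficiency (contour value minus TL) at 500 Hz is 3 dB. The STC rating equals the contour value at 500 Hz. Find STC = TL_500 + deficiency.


By ASTM E413, STC = value of the fitted reference contour at 500 Hz.
Contour value at 500 Hz = TL_500 + deficiency = 27 + 3 = 30
STC = 30


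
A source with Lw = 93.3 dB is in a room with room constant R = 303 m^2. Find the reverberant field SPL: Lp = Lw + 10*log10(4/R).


4/R = 4/303 = 0.0132013
Lp = 93.3 + 10*log10(0.0132013) = 74.506 dB


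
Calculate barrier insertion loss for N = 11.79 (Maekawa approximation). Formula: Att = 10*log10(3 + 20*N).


3 + 20*N = 3 + 20*11.79 = 238.8
Att = 10*log10(238.8) = 23.78 dB


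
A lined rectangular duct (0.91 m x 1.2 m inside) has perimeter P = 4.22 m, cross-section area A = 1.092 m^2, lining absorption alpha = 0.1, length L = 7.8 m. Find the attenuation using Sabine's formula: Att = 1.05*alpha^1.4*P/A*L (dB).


alpha^1.4 = 0.1^1.4 = 0.0398107
Attenuation rate = 1.05 * alpha^1.4 * P / A
= 1.05 * 0.0398107 * 4.22 / 1.092 = 0.16154 dB/m
Total Att = 0.16154 * 7.8 = 1.26 dB


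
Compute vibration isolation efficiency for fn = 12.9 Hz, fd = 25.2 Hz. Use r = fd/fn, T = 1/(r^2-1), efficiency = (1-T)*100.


r = 25.2 / 12.9 = 1.95349
r^2 - 1 = 1.95349^2 - 1 = 2.81612
T = 1/2.81612 = 0.355099
Efficiency = (1 - 0.355099)*100 = 64.49 %


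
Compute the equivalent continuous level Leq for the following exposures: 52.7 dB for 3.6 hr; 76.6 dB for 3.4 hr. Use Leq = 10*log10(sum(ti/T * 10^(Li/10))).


T_total = 3.6 + 3.4 = 7.0 hr
(3.6/7.0) * 10^(52.7/10) = 95764.5
(3.4/7.0) * 10^(76.6/10) = 2.22014e+07
Sum = 95764.5 + 2.22014e+07 = 2.22972e+07
Leq = 10*log10(2.22972e+07) = 73.483 dB


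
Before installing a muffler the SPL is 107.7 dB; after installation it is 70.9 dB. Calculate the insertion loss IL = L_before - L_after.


Insertion loss = SPL without muffler - SPL with muffler
IL = 107.7 - 70.9 = 36.8 dB


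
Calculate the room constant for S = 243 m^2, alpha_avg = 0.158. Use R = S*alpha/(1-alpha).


R = 243 * 0.158 / (1 - 0.158) = 45.599 m^2


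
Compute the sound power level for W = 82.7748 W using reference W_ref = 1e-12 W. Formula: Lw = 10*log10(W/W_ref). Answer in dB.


W / W_ref = 82.7748 / 1e-12 = 8.27748e+13
Lw = 10 * log10(8.27748e+13) = 139.18 dB


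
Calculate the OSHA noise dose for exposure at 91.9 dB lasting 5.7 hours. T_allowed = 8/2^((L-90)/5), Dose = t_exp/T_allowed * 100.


T_allowed = 8 / 2^((91.9 - 90)/5) = 6.1475 hr
Dose = 5.7 / 6.1475 * 100 = 92.721 %


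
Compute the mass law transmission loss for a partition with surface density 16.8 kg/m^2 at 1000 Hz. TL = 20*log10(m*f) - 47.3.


m * f = 16.8 * 1000 = 16800
20*log10(16800) = 84.5062 dB
TL = 84.5062 - 47.3 = 37.206 dB


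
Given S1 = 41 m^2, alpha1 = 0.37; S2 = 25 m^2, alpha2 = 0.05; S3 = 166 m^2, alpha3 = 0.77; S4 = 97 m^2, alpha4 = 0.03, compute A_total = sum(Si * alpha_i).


41 * 0.37 = 15.17
25 * 0.05 = 1.25
166 * 0.77 = 127.82
97 * 0.03 = 2.91
A_total = 15.17 + 1.25 + 127.82 + 2.91 = 147.15 m^2


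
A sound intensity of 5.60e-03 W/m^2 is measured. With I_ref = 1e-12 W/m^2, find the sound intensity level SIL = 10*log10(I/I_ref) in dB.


I / I_ref = 5.60e-03 / 1e-12 = 5.6e+09
SIL = 10 * log10(5.6e+09) = 97.482 dB


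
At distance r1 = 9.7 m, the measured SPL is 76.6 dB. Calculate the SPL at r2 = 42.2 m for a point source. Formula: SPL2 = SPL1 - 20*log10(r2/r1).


r2/r1 = 42.2/9.7 = 4.35052
Correction = 20*log10(4.35052) = 12.7708 dB
SPL2 = 76.6 - 12.7708 = 63.829 dB


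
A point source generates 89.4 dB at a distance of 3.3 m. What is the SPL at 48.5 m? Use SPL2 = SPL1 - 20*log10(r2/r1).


r2/r1 = 48.5/3.3 = 14.697
Correction = 20*log10(14.697) = 23.3446 dB
SPL2 = 89.4 - 23.3446 = 66.055 dB


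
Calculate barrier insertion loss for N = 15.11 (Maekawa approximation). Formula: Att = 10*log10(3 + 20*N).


3 + 20*N = 3 + 20*15.11 = 305.2
Att = 10*log10(305.2) = 24.846 dB


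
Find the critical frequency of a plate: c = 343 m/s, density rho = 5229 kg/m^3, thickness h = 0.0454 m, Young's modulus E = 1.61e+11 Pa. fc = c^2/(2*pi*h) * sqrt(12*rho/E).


12*rho/E = 12*5229/1.61e+11 = 3.89739e-07
sqrt(12*rho/E) = sqrt(3.89739e-07) = 0.000624291
c^2/(2*pi*h) = 343^2/(2*pi*0.0454) = 412432
fc = 412432 * 0.000624291 = 257.48 Hz


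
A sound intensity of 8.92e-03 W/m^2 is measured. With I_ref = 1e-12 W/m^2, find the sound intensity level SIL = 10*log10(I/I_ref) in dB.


I / I_ref = 8.92e-03 / 1e-12 = 8.92e+09
SIL = 10 * log10(8.92e+09) = 99.504 dB


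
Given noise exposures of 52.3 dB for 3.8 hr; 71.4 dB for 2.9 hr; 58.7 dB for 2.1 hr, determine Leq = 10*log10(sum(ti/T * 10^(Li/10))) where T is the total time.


T_total = 3.8 + 2.9 + 2.1 = 8.8 hr
(3.8/8.8) * 10^(52.3/10) = 73333.2
(2.9/8.8) * 10^(71.4/10) = 4.54899e+06
(2.1/8.8) * 10^(58.7/10) = 176904
Sum = 73333.2 + 4.54899e+06 + 176904 = 4.79923e+06
Leq = 10*log10(4.79923e+06) = 66.812 dB


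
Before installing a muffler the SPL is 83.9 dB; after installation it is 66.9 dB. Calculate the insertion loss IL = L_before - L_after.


Insertion loss = SPL without muffler - SPL with muffler
IL = 83.9 - 66.9 = 17 dB


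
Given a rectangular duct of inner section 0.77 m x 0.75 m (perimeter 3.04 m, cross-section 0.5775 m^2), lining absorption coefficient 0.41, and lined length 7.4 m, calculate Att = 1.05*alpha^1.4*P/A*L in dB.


alpha^1.4 = 0.41^1.4 = 0.28701
Attenuation rate = 1.05 * alpha^1.4 * P / A
= 1.05 * 0.28701 * 3.04 / 0.5775 = 1.58638 dB/m
Total Att = 1.58638 * 7.4 = 11.739 dB


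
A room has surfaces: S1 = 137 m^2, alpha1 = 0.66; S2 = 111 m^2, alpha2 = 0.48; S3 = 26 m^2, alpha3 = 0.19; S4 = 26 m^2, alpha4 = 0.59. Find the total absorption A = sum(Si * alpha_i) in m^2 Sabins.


137 * 0.66 = 90.42
111 * 0.48 = 53.28
26 * 0.19 = 4.94
26 * 0.59 = 15.34
A_total = 90.42 + 53.28 + 4.94 + 15.34 = 163.98 m^2


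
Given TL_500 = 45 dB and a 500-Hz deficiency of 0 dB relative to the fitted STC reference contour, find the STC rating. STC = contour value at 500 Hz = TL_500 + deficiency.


By ASTM E413, STC = value of the fitted reference contour at 500 Hz.
Contour value at 500 Hz = TL_500 + deficiency = 45 + 0 = 45
STC = 45


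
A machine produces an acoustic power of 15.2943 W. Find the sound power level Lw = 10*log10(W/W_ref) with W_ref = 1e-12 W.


W / W_ref = 15.2943 / 1e-12 = 1.52943e+13
Lw = 10 * log10(1.52943e+13) = 131.85 dB


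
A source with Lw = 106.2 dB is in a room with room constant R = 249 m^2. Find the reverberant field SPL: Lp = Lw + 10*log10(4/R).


4/R = 4/249 = 0.0160643
Lp = 106.2 + 10*log10(0.0160643) = 88.259 dB


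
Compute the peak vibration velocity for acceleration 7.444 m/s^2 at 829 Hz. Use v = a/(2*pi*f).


omega = 2*pi*f = 2*pi*829 = 5208.76 rad/s
v = a / omega = 7.444 / 5208.76 = 0.0014291 m/s


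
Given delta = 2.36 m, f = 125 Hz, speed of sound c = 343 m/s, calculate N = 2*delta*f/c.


N = 2*delta*f/c = 2*delta/lambda, where lambda = c/f
lambda = 343 / 125 = 2.744 m
N = 2 * 2.36 / 2.744 = 1.7201


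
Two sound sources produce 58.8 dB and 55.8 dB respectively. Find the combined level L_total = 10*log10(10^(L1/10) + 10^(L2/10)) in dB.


10^(58.8/10) = 758578
10^(55.8/10) = 380189
Sum = 758578 + 380189 = 1.13877e+06
L_total = 10*log10(1.13877e+06) = 60.564 dB


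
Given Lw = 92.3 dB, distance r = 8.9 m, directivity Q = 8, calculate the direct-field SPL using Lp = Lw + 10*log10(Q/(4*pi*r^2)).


4*pi*r^2 = 4*pi*8.9^2 = 995.382 m^2
Q / (4*pi*r^2) = 8 / 995.382 = 0.00803712
Lp = 92.3 + 10*log10(0.00803712) = 71.351 dB


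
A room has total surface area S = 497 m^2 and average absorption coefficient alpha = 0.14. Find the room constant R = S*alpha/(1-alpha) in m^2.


R = 497 * 0.14 / (1 - 0.14) = 80.907 m^2


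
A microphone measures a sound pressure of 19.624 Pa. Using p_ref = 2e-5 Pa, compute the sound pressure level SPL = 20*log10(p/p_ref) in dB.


p / p_ref = 19.624 / 2e-5 = 981200
SPL = 20 * log10(981200) = 119.84 dB


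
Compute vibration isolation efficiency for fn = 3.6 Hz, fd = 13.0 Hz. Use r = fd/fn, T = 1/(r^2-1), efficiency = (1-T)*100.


r = 13.0 / 3.6 = 3.61111
r^2 - 1 = 3.61111^2 - 1 = 12.0401
T = 1/12.0401 = 0.0830558
Efficiency = (1 - 0.0830558)*100 = 91.694 %


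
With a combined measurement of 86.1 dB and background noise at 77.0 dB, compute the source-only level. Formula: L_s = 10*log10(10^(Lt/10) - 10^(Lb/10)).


10^(86.1/10) = 4.0738e+08
10^(77.0/10) = 5.01187e+07
Difference = 4.0738e+08 - 5.01187e+07 = 3.57261e+08
L_source = 10*log10(3.57261e+08) = 85.53 dB


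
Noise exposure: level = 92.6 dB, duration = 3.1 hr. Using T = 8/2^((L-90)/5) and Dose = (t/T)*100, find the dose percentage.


T_allowed = 8 / 2^((92.6 - 90)/5) = 5.57897 hr
Dose = 3.1 / 5.57897 * 100 = 55.566 %


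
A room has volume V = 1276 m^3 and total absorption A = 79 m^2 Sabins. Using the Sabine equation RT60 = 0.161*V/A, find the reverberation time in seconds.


RT60 = 0.161 * 1276 / 79 = 2.6005 s


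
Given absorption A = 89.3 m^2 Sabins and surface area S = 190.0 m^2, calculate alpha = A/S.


Absorption coefficient = absorbed power / incident power
alpha = A / S = 89.3 / 190.0 = 0.47


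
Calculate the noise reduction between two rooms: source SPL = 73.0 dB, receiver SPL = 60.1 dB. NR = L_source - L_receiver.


NR = L_source - L_receiver (difference between source and receiving room levels)
NR = 73.0 - 60.1 = 12.9 dB


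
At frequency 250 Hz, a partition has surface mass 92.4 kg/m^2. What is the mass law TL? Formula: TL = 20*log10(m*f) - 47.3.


m * f = 92.4 * 250 = 23100
20*log10(23100) = 87.2722 dB
TL = 87.2722 - 47.3 = 39.972 dB


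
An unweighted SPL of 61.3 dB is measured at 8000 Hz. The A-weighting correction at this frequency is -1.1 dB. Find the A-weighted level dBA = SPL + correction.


A-weighting table: 8000 Hz -> -1.1 dB correction
SPL_A = SPL + correction = 61.3 + (-1.1) = 60.2 dBA


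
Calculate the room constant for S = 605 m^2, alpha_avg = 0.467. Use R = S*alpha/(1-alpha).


R = 605 * 0.467 / (1 - 0.467) = 530.08 m^2


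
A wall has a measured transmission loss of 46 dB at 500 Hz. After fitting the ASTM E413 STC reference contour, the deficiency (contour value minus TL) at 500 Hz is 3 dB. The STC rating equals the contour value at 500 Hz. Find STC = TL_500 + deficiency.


By ASTM E413, STC = value of the fitted reference contour at 500 Hz.
Contour value at 500 Hz = TL_500 + deficiency = 46 + 3 = 49
STC = 49


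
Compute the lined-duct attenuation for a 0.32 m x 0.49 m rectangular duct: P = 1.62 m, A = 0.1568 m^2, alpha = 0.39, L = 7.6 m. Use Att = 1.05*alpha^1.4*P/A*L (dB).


alpha^1.4 = 0.39^1.4 = 0.267603
Attenuation rate = 1.05 * alpha^1.4 * P / A
= 1.05 * 0.267603 * 1.62 / 0.1568 = 2.90301 dB/m
Total Att = 2.90301 * 7.6 = 22.063 dB


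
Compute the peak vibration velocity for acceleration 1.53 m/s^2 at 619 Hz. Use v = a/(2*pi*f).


omega = 2*pi*f = 2*pi*619 = 3889.29 rad/s
v = a / omega = 1.53 / 3889.29 = 0.00039339 m/s


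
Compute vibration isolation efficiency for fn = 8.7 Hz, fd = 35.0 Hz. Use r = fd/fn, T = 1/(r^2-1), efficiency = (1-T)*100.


r = 35.0 / 8.7 = 4.02299
r^2 - 1 = 4.02299^2 - 1 = 15.1844
T = 1/15.1844 = 0.0658571
Efficiency = (1 - 0.0658571)*100 = 93.414 %


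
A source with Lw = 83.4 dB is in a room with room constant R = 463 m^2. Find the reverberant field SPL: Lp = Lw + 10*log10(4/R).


4/R = 4/463 = 0.00863931
Lp = 83.4 + 10*log10(0.00863931) = 62.765 dB


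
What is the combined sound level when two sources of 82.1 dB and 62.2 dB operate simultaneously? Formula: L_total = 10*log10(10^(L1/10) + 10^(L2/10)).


10^(82.1/10) = 1.62181e+08
10^(62.2/10) = 1.65959e+06
Sum = 1.62181e+08 + 1.65959e+06 = 1.63841e+08
L_total = 10*log10(1.63841e+08) = 82.144 dB


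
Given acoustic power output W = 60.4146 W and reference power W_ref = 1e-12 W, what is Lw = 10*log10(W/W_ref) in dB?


W / W_ref = 60.4146 / 1e-12 = 6.04146e+13
Lw = 10 * log10(6.04146e+13) = 137.81 dB


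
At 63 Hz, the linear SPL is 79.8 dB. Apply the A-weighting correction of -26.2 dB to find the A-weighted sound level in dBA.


A-weighting table: 63 Hz -> -26.2 dB correction
SPL_A = SPL + correction = 79.8 + (-26.2) = 53.6 dBA


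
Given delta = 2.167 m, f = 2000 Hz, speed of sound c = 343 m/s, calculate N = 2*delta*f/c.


N = 2*delta*f/c = 2*delta/lambda, where lambda = c/f
lambda = 343 / 2000 = 0.1715 m
N = 2 * 2.167 / 0.1715 = 25.271


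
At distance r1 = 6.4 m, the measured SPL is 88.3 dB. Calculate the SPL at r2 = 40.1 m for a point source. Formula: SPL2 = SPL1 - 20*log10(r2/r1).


r2/r1 = 40.1/6.4 = 6.26562
Correction = 20*log10(6.26562) = 15.9393 dB
SPL2 = 88.3 - 15.9393 = 72.361 dB


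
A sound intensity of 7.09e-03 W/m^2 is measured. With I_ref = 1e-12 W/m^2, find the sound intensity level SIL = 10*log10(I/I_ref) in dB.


I / I_ref = 7.09e-03 / 1e-12 = 7.09e+09
SIL = 10 * log10(7.09e+09) = 98.506 dB


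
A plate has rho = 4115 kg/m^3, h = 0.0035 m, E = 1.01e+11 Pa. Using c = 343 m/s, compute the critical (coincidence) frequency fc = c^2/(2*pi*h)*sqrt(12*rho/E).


12*rho/E = 12*4115/1.01e+11 = 4.88911e-07
sqrt(12*rho/E) = sqrt(4.88911e-07) = 0.000699222
c^2/(2*pi*h) = 343^2/(2*pi*0.0035) = 5.34983e+06
fc = 5.34983e+06 * 0.000699222 = 3740.7 Hz


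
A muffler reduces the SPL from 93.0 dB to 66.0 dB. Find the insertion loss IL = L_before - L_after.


Insertion loss = SPL without muffler - SPL with muffler
IL = 93.0 - 66.0 = 27 dB


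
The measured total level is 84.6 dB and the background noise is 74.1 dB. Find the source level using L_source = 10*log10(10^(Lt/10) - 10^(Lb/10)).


10^(84.6/10) = 2.88403e+08
10^(74.1/10) = 2.5704e+07
Difference = 2.88403e+08 - 2.5704e+07 = 2.62699e+08
L_source = 10*log10(2.62699e+08) = 84.195 dB


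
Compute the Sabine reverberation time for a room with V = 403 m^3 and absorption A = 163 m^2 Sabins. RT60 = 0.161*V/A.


RT60 = 0.161 * 403 / 163 = 0.39806 s


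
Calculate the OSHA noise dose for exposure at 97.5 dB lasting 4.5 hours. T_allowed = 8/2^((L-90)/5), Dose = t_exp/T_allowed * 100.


T_allowed = 8 / 2^((97.5 - 90)/5) = 2.82843 hr
Dose = 4.5 / 2.82843 * 100 = 159.1 %


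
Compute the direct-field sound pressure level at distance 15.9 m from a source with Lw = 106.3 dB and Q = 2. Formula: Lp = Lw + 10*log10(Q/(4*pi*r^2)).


4*pi*r^2 = 4*pi*15.9^2 = 3176.9 m^2
Q / (4*pi*r^2) = 2 / 3176.9 = 0.000629545
Lp = 106.3 + 10*log10(0.000629545) = 74.29 dB


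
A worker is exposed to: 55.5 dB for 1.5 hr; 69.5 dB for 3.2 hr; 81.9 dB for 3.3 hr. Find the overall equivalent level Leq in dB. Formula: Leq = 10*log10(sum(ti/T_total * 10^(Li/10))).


T_total = 1.5 + 3.2 + 3.3 = 8.0 hr
(1.5/8.0) * 10^(55.5/10) = 66527.5
(3.2/8.0) * 10^(69.5/10) = 3.565e+06
(3.3/8.0) * 10^(81.9/10) = 6.38887e+07
Sum = 66527.5 + 3.565e+06 + 6.38887e+07 = 6.75202e+07
Leq = 10*log10(6.75202e+07) = 78.294 dB


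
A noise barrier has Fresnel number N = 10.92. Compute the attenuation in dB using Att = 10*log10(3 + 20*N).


3 + 20*N = 3 + 20*10.92 = 221.4
Att = 10*log10(221.4) = 23.452 dB


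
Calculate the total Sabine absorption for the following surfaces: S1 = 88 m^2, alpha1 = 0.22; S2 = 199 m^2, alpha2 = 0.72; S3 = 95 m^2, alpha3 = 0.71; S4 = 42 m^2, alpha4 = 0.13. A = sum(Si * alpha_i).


88 * 0.22 = 19.36
199 * 0.72 = 143.28
95 * 0.71 = 67.45
42 * 0.13 = 5.46
A_total = 19.36 + 143.28 + 67.45 + 5.46 = 235.55 m^2


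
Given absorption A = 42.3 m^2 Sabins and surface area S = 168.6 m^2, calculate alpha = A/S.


Absorption coefficient = absorbed power / incident power
alpha = A / S = 42.3 / 168.6 = 0.25089


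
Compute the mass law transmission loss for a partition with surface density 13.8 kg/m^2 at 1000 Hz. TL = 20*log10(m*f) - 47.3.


m * f = 13.8 * 1000 = 13800
20*log10(13800) = 82.7976 dB
TL = 82.7976 - 47.3 = 35.498 dB


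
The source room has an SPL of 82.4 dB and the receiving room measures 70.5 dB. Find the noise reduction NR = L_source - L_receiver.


NR = L_source - L_receiver (difference between source and receiving room levels)
NR = 82.4 - 70.5 = 11.9 dB


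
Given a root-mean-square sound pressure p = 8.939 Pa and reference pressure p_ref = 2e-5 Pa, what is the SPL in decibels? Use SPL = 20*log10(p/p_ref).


p / p_ref = 8.939 / 2e-5 = 446950
SPL = 20 * log10(446950) = 113.01 dB


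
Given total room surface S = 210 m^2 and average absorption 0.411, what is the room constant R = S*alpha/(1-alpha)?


R = 210 * 0.411 / (1 - 0.411) = 146.54 m^2


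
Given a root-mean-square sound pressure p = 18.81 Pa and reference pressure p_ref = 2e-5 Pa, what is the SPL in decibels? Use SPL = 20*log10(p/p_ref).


p / p_ref = 18.81 / 2e-5 = 940500
SPL = 20 * log10(940500) = 119.47 dB


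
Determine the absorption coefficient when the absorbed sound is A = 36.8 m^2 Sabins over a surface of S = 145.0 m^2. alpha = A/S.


Absorption coefficient = absorbed power / incident power
alpha = A / S = 36.8 / 145.0 = 0.25379


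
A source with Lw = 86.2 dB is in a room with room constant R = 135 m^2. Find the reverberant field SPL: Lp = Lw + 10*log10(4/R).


4/R = 4/135 = 0.0296296
Lp = 86.2 + 10*log10(0.0296296) = 70.917 dB


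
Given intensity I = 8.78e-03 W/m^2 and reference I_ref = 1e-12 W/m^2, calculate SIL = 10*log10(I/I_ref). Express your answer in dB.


I / I_ref = 8.78e-03 / 1e-12 = 8.78e+09
SIL = 10 * log10(8.78e+09) = 99.435 dB


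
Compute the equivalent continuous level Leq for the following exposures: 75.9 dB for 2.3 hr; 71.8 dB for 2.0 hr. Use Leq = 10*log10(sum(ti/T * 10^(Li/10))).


T_total = 2.3 + 2.0 = 4.3 hr
(2.3/4.3) * 10^(75.9/10) = 2.08094e+07
(2.0/4.3) * 10^(71.8/10) = 7.03982e+06
Sum = 2.08094e+07 + 7.03982e+06 = 2.78492e+07
Leq = 10*log10(2.78492e+07) = 74.448 dB


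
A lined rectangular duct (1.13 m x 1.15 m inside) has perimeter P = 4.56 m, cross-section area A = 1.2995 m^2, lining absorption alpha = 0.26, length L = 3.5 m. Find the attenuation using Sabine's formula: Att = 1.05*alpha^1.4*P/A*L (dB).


alpha^1.4 = 0.26^1.4 = 0.151692
Attenuation rate = 1.05 * alpha^1.4 * P / A
= 1.05 * 0.151692 * 4.56 / 1.2995 = 0.558908 dB/m
Total Att = 0.558908 * 3.5 = 1.9562 dB


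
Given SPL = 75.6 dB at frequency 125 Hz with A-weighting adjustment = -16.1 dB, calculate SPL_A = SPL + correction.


A-weighting table: 125 Hz -> -16.1 dB correction
SPL_A = SPL + correction = 75.6 + (-16.1) = 59.5 dBA


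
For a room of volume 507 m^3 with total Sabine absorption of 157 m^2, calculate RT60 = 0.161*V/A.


RT60 = 0.161 * 507 / 157 = 0.51992 s


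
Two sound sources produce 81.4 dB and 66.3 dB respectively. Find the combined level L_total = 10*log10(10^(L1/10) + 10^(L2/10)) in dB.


10^(81.4/10) = 1.38038e+08
10^(66.3/10) = 4.2658e+06
Sum = 1.38038e+08 + 4.2658e+06 = 1.42304e+08
L_total = 10*log10(1.42304e+08) = 81.532 dB


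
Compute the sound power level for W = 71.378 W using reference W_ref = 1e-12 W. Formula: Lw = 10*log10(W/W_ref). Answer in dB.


W / W_ref = 71.378 / 1e-12 = 7.1378e+13
Lw = 10 * log10(7.1378e+13) = 138.54 dB


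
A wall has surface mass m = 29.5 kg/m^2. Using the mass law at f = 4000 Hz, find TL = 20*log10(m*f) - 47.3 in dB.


m * f = 29.5 * 4000 = 118000
20*log10(118000) = 101.438 dB
TL = 101.438 - 47.3 = 54.138 dB


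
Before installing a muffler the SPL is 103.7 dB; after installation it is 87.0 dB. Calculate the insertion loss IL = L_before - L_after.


Insertion loss = SPL without muffler - SPL with muffler
IL = 103.7 - 87.0 = 16.7 dB


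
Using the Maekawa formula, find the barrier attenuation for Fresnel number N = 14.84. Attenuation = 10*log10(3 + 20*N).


3 + 20*N = 3 + 20*14.84 = 299.8
Att = 10*log10(299.8) = 24.768 dB


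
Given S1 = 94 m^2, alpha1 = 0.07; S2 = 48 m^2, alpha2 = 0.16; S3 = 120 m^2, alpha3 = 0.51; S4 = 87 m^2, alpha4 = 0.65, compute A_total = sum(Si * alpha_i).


94 * 0.07 = 6.58
48 * 0.16 = 7.68
120 * 0.51 = 61.2
87 * 0.65 = 56.55
A_total = 6.58 + 7.68 + 61.2 + 56.55 = 132.01 m^2


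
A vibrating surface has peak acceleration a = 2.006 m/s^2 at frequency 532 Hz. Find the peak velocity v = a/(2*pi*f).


omega = 2*pi*f = 2*pi*532 = 3342.65 rad/s
v = a / omega = 2.006 / 3342.65 = 0.00060012 m/s


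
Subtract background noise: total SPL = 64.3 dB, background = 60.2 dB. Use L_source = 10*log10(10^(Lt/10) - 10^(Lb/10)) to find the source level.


10^(64.3/10) = 2.69153e+06
10^(60.2/10) = 1.04713e+06
Difference = 2.69153e+06 - 1.04713e+06 = 1.6444e+06
L_source = 10*log10(1.6444e+06) = 62.16 dB


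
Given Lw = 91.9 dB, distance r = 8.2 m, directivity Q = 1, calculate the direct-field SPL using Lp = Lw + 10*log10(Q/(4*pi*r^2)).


4*pi*r^2 = 4*pi*8.2^2 = 844.963 m^2
Q / (4*pi*r^2) = 1 / 844.963 = 0.00118348
Lp = 91.9 + 10*log10(0.00118348) = 62.632 dB


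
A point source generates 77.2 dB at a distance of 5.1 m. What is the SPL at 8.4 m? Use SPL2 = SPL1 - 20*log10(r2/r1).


r2/r1 = 8.4/5.1 = 1.64706
Correction = 20*log10(1.64706) = 4.33419 dB
SPL2 = 77.2 - 4.33419 = 72.866 dB


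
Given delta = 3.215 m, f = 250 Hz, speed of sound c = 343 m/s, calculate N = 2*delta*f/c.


N = 2*delta*f/c = 2*delta/lambda, where lambda = c/f
lambda = 343 / 250 = 1.372 m
N = 2 * 3.215 / 1.372 = 4.6866


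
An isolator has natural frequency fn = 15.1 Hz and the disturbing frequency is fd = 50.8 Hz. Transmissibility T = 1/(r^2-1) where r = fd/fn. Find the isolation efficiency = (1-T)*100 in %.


r = 50.8 / 15.1 = 3.36424
r^2 - 1 = 3.36424^2 - 1 = 10.3181
T = 1/10.3181 = 0.0969171
Efficiency = (1 - 0.0969171)*100 = 90.308 %


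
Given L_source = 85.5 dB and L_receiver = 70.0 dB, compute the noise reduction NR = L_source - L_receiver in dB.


NR = L_source - L_receiver (difference between source and receiving room levels)
NR = 85.5 - 70.0 = 15.5 dB


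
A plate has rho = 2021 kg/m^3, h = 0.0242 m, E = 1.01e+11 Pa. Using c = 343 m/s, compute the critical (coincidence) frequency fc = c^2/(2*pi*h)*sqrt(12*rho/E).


12*rho/E = 12*2021/1.01e+11 = 2.40119e-07
sqrt(12*rho/E) = sqrt(2.40119e-07) = 0.000490019
c^2/(2*pi*h) = 343^2/(2*pi*0.0242) = 773736
fc = 773736 * 0.000490019 = 379.15 Hz


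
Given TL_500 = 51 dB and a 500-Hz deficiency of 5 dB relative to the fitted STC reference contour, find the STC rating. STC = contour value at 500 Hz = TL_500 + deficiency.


By ASTM E413, STC = value of the fitted reference contour at 500 Hz.
Contour value at 500 Hz = TL_500 + deficiency = 51 + 5 = 56
STC = 56


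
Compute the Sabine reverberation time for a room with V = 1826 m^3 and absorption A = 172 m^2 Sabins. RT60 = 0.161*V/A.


RT60 = 0.161 * 1826 / 172 = 1.7092 s


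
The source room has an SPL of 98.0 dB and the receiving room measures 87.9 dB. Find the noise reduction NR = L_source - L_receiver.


NR = L_source - L_receiver (difference between source and receiving room levels)
NR = 98.0 - 87.9 = 10.1 dB


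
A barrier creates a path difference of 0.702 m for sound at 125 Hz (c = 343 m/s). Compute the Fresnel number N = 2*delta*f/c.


N = 2*delta*f/c = 2*delta/lambda, where lambda = c/f
lambda = 343 / 125 = 2.744 m
N = 2 * 0.702 / 2.744 = 0.51166


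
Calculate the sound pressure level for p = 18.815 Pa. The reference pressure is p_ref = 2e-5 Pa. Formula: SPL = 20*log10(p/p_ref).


p / p_ref = 18.815 / 2e-5 = 940750
SPL = 20 * log10(940750) = 119.47 dB


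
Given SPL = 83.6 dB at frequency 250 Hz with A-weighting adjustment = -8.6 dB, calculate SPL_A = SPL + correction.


A-weighting table: 250 Hz -> -8.6 dB correction
SPL_A = SPL + correction = 83.6 + (-8.6) = 75 dBA


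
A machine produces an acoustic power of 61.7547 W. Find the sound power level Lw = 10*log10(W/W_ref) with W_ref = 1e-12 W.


W / W_ref = 61.7547 / 1e-12 = 6.17547e+13
Lw = 10 * log10(6.17547e+13) = 137.91 dB


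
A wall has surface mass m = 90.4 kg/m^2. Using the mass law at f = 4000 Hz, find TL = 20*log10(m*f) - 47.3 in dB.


m * f = 90.4 * 4000 = 361600
20*log10(361600) = 111.165 dB
TL = 111.165 - 47.3 = 63.865 dB


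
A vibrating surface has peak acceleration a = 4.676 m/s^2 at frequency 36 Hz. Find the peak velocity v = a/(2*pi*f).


omega = 2*pi*f = 2*pi*36 = 226.195 rad/s
v = a / omega = 4.676 / 226.195 = 0.020672 m/s


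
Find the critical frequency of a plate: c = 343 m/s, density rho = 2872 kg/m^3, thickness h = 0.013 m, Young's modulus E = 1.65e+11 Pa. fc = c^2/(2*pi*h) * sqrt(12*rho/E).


12*rho/E = 12*2872/1.65e+11 = 2.08873e-07
sqrt(12*rho/E) = sqrt(2.08873e-07) = 0.000457026
c^2/(2*pi*h) = 343^2/(2*pi*0.013) = 1.44034e+06
fc = 1.44034e+06 * 0.000457026 = 658.27 Hz


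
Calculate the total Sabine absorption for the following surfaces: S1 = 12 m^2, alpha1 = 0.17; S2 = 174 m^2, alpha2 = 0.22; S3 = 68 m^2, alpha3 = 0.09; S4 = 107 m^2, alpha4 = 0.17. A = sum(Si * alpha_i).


12 * 0.17 = 2.04
174 * 0.22 = 38.28
68 * 0.09 = 6.12
107 * 0.17 = 18.19
A_total = 2.04 + 38.28 + 6.12 + 18.19 = 64.63 m^2


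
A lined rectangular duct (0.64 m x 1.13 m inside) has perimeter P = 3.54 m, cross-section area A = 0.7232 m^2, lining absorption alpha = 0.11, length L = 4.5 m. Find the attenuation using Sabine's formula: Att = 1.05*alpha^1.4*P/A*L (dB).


alpha^1.4 = 0.11^1.4 = 0.0454935
Attenuation rate = 1.05 * alpha^1.4 * P / A
= 1.05 * 0.0454935 * 3.54 / 0.7232 = 0.233821 dB/m
Total Att = 0.233821 * 4.5 = 1.0522 dB


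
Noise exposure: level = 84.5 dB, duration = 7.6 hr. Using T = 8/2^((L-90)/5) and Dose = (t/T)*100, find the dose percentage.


T_allowed = 8 / 2^((84.5 - 90)/5) = 17.1484 hr
Dose = 7.6 / 17.1484 * 100 = 44.319 %


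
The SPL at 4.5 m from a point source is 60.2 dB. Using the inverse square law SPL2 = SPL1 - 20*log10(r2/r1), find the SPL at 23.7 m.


r2/r1 = 23.7/4.5 = 5.26667
Correction = 20*log10(5.26667) = 14.4307 dB
SPL2 = 60.2 - 14.4307 = 45.769 dB


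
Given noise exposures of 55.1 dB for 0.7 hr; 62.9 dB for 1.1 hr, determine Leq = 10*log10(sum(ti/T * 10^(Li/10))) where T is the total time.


T_total = 0.7 + 1.1 = 1.8 hr
(0.7/1.8) * 10^(55.1/10) = 125842
(1.1/1.8) * 10^(62.9/10) = 1.19157e+06
Sum = 125842 + 1.19157e+06 = 1.31741e+06
Leq = 10*log10(1.31741e+06) = 61.197 dB


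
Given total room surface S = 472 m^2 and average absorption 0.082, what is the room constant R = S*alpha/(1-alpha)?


R = 472 * 0.082 / (1 - 0.082) = 42.161 m^2


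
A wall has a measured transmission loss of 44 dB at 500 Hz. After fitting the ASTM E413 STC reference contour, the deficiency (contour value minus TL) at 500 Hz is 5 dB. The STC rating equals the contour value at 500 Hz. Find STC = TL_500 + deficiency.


By ASTM E413, STC = value of the fitted reference contour at 500 Hz.
Contour value at 500 Hz = TL_500 + deficiency = 44 + 5 = 49
STC = 49


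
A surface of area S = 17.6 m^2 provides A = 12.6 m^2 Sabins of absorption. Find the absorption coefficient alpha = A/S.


Absorption coefficient = absorbed power / incident power
alpha = A / S = 12.6 / 17.6 = 0.71591


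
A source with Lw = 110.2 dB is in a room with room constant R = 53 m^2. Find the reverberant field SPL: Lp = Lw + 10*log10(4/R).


4/R = 4/53 = 0.0754717
Lp = 110.2 + 10*log10(0.0754717) = 98.978 dB


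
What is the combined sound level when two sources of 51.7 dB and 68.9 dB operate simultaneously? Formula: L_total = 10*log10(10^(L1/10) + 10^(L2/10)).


10^(51.7/10) = 147911
10^(68.9/10) = 7.76247e+06
Sum = 147911 + 7.76247e+06 = 7.91038e+06
L_total = 10*log10(7.91038e+06) = 68.982 dB


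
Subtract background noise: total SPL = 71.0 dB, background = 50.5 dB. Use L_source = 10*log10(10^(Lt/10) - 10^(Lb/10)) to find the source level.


10^(71.0/10) = 1.25893e+07
10^(50.5/10) = 112202
Difference = 1.25893e+07 - 112202 = 1.24771e+07
L_source = 10*log10(1.24771e+07) = 70.961 dB


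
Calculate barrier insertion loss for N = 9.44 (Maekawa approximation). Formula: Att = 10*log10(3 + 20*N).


3 + 20*N = 3 + 20*9.44 = 191.8
Att = 10*log10(191.8) = 22.828 dB


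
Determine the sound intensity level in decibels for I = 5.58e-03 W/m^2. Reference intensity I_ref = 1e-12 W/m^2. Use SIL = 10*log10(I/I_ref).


I / I_ref = 5.58e-03 / 1e-12 = 5.58e+09
SIL = 10 * log10(5.58e+09) = 97.466 dB


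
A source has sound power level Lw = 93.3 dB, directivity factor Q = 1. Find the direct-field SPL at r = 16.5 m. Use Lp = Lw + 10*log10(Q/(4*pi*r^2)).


4*pi*r^2 = 4*pi*16.5^2 = 3421.19 m^2
Q / (4*pi*r^2) = 1 / 3421.19 = 0.000292296
Lp = 93.3 + 10*log10(0.000292296) = 57.958 dB


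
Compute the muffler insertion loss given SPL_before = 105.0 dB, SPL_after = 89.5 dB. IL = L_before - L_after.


Insertion loss = SPL without muffler - SPL with muffler
IL = 105.0 - 89.5 = 15.5 dB


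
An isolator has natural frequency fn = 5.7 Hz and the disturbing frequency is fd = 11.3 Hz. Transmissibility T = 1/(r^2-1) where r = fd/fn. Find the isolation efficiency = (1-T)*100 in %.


r = 11.3 / 5.7 = 1.98246
r^2 - 1 = 1.98246^2 - 1 = 2.93015
T = 1/2.93015 = 0.341279
Efficiency = (1 - 0.341279)*100 = 65.872 %


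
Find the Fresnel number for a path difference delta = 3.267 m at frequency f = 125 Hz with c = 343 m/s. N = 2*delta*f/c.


N = 2*delta*f/c = 2*delta/lambda, where lambda = c/f
lambda = 343 / 125 = 2.744 m
N = 2 * 3.267 / 2.744 = 2.3812


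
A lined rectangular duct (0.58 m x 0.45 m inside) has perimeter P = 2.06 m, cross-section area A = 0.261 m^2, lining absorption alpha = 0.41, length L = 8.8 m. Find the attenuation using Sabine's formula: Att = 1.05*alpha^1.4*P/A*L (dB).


alpha^1.4 = 0.41^1.4 = 0.28701
Attenuation rate = 1.05 * alpha^1.4 * P / A
= 1.05 * 0.28701 * 2.06 / 0.261 = 2.37855 dB/m
Total Att = 2.37855 * 8.8 = 20.931 dB


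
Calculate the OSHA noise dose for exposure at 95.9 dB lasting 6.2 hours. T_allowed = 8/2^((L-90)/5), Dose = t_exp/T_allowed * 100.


T_allowed = 8 / 2^((95.9 - 90)/5) = 3.53081 hr
Dose = 6.2 / 3.53081 * 100 = 175.6 %


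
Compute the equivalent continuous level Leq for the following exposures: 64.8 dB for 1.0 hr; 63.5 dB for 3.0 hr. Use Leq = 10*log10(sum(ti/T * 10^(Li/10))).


T_total = 1.0 + 3.0 = 4.0 hr
(1.0/4.0) * 10^(64.8/10) = 754988
(3.0/4.0) * 10^(63.5/10) = 1.67904e+06
Sum = 754988 + 1.67904e+06 = 2.43403e+06
Leq = 10*log10(2.43403e+06) = 63.863 dB


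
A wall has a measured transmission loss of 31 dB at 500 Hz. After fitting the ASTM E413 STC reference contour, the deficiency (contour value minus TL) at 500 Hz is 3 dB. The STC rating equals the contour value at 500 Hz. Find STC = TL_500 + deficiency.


By ASTM E413, STC = value of the fitted reference contour at 500 Hz.
Contour value at 500 Hz = TL_500 + deficiency = 31 + 3 = 34
STC = 34


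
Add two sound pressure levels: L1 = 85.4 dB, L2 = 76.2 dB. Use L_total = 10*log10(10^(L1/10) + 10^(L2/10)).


10^(85.4/10) = 3.46737e+08
10^(76.2/10) = 4.16869e+07
Sum = 3.46737e+08 + 4.16869e+07 = 3.88424e+08
L_total = 10*log10(3.88424e+08) = 85.893 dB


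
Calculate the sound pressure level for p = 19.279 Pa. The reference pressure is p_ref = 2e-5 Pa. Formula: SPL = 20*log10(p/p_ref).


p / p_ref = 19.279 / 2e-5 = 963950
SPL = 20 * log10(963950) = 119.68 dB


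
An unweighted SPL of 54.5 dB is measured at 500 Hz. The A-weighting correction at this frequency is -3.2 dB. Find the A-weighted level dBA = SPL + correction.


A-weighting table: 500 Hz -> -3.2 dB correction
SPL_A = SPL + correction = 54.5 + (-3.2) = 51.3 dBA


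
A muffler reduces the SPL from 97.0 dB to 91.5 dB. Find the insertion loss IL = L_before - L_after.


Insertion loss = SPL without muffler - SPL with muffler
IL = 97.0 - 91.5 = 5.5 dB


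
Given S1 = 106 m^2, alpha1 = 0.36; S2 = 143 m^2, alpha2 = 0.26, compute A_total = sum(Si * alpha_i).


106 * 0.36 = 38.16
143 * 0.26 = 37.18
A_total = 38.16 + 37.18 = 75.34 m^2


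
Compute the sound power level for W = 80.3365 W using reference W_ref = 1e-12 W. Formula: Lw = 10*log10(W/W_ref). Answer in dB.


W / W_ref = 80.3365 / 1e-12 = 8.03365e+13
Lw = 10 * log10(8.03365e+13) = 139.05 dB


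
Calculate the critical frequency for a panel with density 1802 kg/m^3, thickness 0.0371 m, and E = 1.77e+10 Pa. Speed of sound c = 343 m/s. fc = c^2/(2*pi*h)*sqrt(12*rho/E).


12*rho/E = 12*1802/1.77e+10 = 1.22169e-06
sqrt(12*rho/E) = sqrt(1.22169e-06) = 0.0011053
c^2/(2*pi*h) = 343^2/(2*pi*0.0371) = 504701
fc = 504701 * 0.0011053 = 557.85 Hz


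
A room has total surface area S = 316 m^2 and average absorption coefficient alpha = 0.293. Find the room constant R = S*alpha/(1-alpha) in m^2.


R = 316 * 0.293 / (1 - 0.293) = 130.96 m^2


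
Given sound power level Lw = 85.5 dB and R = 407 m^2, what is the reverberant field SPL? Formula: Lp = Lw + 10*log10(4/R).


4/R = 4/407 = 0.00982801
Lp = 85.5 + 10*log10(0.00982801) = 65.425 dB


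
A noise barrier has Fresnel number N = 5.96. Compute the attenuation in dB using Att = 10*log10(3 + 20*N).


3 + 20*N = 3 + 20*5.96 = 122.2
Att = 10*log10(122.2) = 20.871 dB


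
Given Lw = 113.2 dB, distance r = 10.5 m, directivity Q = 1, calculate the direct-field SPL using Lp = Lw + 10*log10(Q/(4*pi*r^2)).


4*pi*r^2 = 4*pi*10.5^2 = 1385.44 m^2
Q / (4*pi*r^2) = 1 / 1385.44 = 0.000721792
Lp = 113.2 + 10*log10(0.000721792) = 81.784 dB


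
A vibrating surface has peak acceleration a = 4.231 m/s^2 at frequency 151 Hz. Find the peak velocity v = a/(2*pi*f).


omega = 2*pi*f = 2*pi*151 = 948.761 rad/s
v = a / omega = 4.231 / 948.761 = 0.0044595 m/s


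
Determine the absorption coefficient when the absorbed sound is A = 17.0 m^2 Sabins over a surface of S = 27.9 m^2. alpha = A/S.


Absorption coefficient = absorbed power / incident power
alpha = A / S = 17.0 / 27.9 = 0.60932


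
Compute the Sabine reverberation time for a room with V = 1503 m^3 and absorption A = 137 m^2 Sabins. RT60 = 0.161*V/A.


RT60 = 0.161 * 1503 / 137 = 1.7663 s


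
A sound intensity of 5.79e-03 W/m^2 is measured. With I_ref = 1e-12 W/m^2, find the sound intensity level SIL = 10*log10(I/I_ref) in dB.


I / I_ref = 5.79e-03 / 1e-12 = 5.79e+09
SIL = 10 * log10(5.79e+09) = 97.627 dB


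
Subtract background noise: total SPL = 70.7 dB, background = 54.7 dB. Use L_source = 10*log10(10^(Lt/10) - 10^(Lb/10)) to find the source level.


10^(70.7/10) = 1.1749e+07
10^(54.7/10) = 295121
Difference = 1.1749e+07 - 295121 = 1.14539e+07
L_source = 10*log10(1.14539e+07) = 70.59 dB


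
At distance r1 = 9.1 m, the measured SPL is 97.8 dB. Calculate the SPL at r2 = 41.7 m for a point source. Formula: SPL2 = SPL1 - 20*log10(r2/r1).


r2/r1 = 41.7/9.1 = 4.58242
Correction = 20*log10(4.58242) = 13.2219 dB
SPL2 = 97.8 - 13.2219 = 84.578 dB


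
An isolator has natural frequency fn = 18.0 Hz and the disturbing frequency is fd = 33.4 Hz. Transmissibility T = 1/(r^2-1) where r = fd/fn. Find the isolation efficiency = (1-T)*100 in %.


r = 33.4 / 18.0 = 1.85556
r^2 - 1 = 1.85556^2 - 1 = 2.4431
T = 1/2.4431 = 0.409316
Efficiency = (1 - 0.409316)*100 = 59.068 %


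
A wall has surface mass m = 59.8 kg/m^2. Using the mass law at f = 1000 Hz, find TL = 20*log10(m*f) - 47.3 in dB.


m * f = 59.8 * 1000 = 59800
20*log10(59800) = 95.534 dB
TL = 95.534 - 47.3 = 48.234 dB


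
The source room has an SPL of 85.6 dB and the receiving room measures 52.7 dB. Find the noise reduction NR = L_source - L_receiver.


NR = L_source - L_receiver (difference between source and receiving room levels)
NR = 85.6 - 52.7 = 32.9 dB


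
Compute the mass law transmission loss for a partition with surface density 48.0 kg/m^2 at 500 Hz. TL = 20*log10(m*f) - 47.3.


m * f = 48.0 * 500 = 24000
20*log10(24000) = 87.6042 dB
TL = 87.6042 - 47.3 = 40.304 dB


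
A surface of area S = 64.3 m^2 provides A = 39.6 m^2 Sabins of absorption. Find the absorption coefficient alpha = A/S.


Absorption coefficient = absorbed power / incident power
alpha = A / S = 39.6 / 64.3 = 0.61586


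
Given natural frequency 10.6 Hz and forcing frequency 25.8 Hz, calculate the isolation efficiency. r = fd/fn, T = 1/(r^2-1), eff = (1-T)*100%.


r = 25.8 / 10.6 = 2.43396
r^2 - 1 = 2.43396^2 - 1 = 4.92416
T = 1/4.92416 = 0.20308
Efficiency = (1 - 0.20308)*100 = 79.692 %


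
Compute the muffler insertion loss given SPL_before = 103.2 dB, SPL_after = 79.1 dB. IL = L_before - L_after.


Insertion loss = SPL without muffler - SPL with muffler
IL = 103.2 - 79.1 = 24.1 dB


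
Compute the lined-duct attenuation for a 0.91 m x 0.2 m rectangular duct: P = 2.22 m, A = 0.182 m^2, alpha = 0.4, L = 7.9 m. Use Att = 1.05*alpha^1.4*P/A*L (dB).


alpha^1.4 = 0.4^1.4 = 0.277258
Attenuation rate = 1.05 * alpha^1.4 * P / A
= 1.05 * 0.277258 * 2.22 / 0.182 = 3.55104 dB/m
Total Att = 3.55104 * 7.9 = 28.053 dB


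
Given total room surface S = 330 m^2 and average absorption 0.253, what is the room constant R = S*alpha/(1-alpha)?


R = 330 * 0.253 / (1 - 0.253) = 111.77 m^2


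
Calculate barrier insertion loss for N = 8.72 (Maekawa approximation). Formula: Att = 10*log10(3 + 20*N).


3 + 20*N = 3 + 20*8.72 = 177.4
Att = 10*log10(177.4) = 22.49 dB


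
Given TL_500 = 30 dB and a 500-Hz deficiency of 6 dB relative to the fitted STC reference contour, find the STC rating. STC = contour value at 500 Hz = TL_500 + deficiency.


By ASTM E413, STC = value of the fitted reference contour at 500 Hz.
Contour value at 500 Hz = TL_500 + deficiency = 30 + 6 = 36
STC = 36


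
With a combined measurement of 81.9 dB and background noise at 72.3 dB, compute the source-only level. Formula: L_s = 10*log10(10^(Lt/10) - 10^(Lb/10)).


10^(81.9/10) = 1.54882e+08
10^(72.3/10) = 1.69824e+07
Difference = 1.54882e+08 - 1.69824e+07 = 1.379e+08
L_source = 10*log10(1.379e+08) = 81.396 dB


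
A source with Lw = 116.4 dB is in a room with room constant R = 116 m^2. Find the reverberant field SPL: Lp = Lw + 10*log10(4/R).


4/R = 4/116 = 0.0344828
Lp = 116.4 + 10*log10(0.0344828) = 101.78 dB


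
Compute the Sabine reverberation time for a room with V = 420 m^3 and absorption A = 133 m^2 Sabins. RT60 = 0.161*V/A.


RT60 = 0.161 * 420 / 133 = 0.50842 s


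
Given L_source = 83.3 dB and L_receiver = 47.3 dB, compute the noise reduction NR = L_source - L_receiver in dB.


NR = L_source - L_receiver (difference between source and receiving room levels)
NR = 83.3 - 47.3 = 36 dB
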